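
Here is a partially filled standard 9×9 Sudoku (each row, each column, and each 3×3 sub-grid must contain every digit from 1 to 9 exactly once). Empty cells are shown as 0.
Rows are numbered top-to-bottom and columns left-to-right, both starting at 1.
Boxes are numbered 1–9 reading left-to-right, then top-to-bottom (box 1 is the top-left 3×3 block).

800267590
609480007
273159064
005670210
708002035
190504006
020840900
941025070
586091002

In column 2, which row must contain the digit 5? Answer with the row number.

Consider where 5 can go in column 2.
r1c2 is out (row 1 already has a 5).
r4c2 is out (row 4 already has a 5).
r5c2 is out (row 5 already has a 5).
So the only cell in column 2 that can hold 5 is r2c2.
That is row 2.

2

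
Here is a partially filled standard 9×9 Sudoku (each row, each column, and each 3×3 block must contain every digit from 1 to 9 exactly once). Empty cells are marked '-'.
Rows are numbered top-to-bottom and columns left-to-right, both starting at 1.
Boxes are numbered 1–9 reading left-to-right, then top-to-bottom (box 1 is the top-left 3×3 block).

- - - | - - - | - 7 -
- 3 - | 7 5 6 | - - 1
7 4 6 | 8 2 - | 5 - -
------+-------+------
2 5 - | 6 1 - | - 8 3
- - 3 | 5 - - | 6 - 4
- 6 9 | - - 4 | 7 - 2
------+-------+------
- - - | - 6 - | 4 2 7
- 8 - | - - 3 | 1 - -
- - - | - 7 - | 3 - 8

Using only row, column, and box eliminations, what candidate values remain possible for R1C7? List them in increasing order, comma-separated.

2,8,9

Row 1 already contains {7}.
Column 7 already contains {1, 3, 4, 5, 6, 7}.
Its 3×3 block (box 3) already contains {1, 5, 7}.
Removing those from 1–9 leaves {2, 8, 9} as the candidates for R1C7.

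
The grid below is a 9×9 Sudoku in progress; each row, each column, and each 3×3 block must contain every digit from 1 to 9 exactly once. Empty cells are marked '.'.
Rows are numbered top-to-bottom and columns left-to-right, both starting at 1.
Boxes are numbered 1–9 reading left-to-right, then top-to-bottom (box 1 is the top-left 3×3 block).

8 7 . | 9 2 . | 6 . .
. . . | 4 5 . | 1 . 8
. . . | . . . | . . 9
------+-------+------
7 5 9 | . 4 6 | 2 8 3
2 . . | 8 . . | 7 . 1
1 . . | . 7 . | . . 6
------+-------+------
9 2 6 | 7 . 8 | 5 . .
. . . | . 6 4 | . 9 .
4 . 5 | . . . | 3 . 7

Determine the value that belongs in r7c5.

3

Cell r7c5 itself could take any of {1, 3} by direct elimination.
Consider where 3 can go in row 7.
r7c8 is out (box 9 already has a 3).
r7c9 is out (column 9 already has a 3).
So the only cell in row 7 that can hold 3 is r7c5.
Therefore r7c5 = 3.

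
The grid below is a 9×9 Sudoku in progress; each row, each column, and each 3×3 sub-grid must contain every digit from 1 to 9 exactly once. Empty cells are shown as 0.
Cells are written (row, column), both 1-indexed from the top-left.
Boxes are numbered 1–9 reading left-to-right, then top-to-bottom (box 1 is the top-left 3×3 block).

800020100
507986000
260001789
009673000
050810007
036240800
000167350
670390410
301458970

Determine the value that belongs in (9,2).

2

Row 9 already contains {1, 3, 4, 5, 7, 8, 9}.
Column 2 already contains {3, 5, 6, 7}.
Its 3×3 block (box 7) already contains {1, 3, 6, 7}.
The only value from 1–9 not eliminated is 2, so (9,2) = 2.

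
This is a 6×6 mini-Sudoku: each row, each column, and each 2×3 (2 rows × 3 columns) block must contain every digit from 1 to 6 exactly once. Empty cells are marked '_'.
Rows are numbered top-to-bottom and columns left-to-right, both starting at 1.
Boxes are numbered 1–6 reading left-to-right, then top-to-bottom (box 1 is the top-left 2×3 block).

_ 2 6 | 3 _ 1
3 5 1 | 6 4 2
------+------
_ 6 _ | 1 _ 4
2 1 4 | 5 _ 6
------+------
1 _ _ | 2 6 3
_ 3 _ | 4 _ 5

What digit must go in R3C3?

3

Cell R3C3 itself could take any of {3, 5} by direct elimination.
Consider where 3 can go in column 3.
R5C3 is out (row 5 already has a 3).
R6C3 is out (row 6 already has a 3).
So the only cell in column 3 that can hold 3 is R3C3.
Therefore R3C3 = 3.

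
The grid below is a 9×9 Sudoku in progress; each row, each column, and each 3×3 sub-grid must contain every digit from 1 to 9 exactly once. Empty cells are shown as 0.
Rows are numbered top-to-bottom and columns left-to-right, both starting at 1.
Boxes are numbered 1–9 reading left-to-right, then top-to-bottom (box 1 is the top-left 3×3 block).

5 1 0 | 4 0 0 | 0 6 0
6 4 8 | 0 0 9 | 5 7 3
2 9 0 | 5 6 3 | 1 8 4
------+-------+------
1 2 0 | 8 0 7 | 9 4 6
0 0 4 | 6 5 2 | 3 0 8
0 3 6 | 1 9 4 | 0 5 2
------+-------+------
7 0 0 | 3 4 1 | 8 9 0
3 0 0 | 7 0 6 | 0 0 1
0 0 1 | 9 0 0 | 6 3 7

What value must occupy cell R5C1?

Row 5 already contains {2, 3, 4, 5, 6, 8}.
Column 1 already contains {1, 2, 3, 5, 6, 7}.
Its 3×3 block (box 4) already contains {1, 2, 3, 4, 6}.
The only value from 1–9 not eliminated is 9, so R5C1 = 9.

9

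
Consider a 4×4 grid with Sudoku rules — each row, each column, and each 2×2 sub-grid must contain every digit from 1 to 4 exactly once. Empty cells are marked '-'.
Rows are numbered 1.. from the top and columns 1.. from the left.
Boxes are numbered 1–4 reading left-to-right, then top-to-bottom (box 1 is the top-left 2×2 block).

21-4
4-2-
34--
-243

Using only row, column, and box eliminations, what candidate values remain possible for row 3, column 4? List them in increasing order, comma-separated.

1,2

Row 3 already contains {3, 4}.
Column 4 already contains {3, 4}.
Its 2×2 block (box 4) already contains {3, 4}.
Removing those from 1–4 leaves {1, 2} as the candidates for row 3, column 4.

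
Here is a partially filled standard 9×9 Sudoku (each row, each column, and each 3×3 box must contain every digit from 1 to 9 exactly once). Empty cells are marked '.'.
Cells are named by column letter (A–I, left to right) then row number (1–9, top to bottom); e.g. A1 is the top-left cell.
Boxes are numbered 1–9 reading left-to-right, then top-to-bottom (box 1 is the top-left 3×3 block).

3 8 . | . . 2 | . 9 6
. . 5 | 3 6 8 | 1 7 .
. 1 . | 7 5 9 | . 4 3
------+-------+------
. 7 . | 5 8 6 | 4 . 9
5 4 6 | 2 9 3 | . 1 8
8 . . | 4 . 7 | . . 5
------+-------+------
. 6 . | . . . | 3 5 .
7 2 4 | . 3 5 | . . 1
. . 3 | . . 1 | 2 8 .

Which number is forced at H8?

Row 8 already contains {1, 2, 3, 4, 5, 7}.
Column H already contains {1, 4, 5, 7, 8, 9}.
Its 3×3 block (box 9) already contains {1, 2, 3, 5, 8}.
The only value from 1–9 not eliminated is 6, so H8 = 6.

6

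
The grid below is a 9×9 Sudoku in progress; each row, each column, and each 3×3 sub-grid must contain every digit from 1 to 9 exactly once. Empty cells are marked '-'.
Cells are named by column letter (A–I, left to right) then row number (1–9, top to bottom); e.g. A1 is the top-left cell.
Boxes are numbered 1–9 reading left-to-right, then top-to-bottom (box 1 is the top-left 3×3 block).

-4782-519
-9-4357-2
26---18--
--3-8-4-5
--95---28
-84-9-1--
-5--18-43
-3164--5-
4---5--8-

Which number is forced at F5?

Cell F5 itself could take any of {3, 4, 6, 7} by direct elimination.
Consider where 4 can go in column F.
F1 is out (row 1 already has a 4).
F4 is out (row 4 already has a 4).
F6 is out (row 6 already has a 4).
F8 is out (row 8 already has a 4).
F9 is out (row 9 already has a 4).
So the only cell in column F that can hold 4 is F5.
Therefore F5 = 4.

4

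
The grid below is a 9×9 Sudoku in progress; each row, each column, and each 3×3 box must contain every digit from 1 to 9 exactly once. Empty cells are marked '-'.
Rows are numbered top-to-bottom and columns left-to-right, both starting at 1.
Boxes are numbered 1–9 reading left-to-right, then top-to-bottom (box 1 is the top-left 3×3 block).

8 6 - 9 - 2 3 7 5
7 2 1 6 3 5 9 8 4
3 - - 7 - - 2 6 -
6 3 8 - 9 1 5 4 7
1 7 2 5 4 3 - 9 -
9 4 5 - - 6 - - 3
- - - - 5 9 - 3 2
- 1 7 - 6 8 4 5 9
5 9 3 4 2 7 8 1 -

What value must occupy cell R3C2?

5

Row 3 already contains {2, 3, 6, 7}.
Column 2 already contains {1, 2, 3, 4, 6, 7, 9}.
Its 3×3 block (box 1) already contains {1, 2, 3, 6, 7, 8}.
The only value from 1–9 not eliminated is 5, so R3C2 = 5.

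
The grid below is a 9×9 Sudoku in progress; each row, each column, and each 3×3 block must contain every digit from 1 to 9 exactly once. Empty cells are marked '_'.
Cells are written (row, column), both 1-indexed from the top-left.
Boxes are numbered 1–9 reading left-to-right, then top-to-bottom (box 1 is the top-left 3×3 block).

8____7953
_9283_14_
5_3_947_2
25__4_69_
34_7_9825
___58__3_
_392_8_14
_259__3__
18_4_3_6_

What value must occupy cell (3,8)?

8

Row 3 already contains {2, 3, 4, 5, 7, 9}.
Column 8 already contains {1, 2, 3, 4, 5, 6, 9}.
Its 3×3 block (box 3) already contains {1, 2, 3, 4, 5, 7, 9}.
The only value from 1–9 not eliminated is 8, so (3,8) = 8.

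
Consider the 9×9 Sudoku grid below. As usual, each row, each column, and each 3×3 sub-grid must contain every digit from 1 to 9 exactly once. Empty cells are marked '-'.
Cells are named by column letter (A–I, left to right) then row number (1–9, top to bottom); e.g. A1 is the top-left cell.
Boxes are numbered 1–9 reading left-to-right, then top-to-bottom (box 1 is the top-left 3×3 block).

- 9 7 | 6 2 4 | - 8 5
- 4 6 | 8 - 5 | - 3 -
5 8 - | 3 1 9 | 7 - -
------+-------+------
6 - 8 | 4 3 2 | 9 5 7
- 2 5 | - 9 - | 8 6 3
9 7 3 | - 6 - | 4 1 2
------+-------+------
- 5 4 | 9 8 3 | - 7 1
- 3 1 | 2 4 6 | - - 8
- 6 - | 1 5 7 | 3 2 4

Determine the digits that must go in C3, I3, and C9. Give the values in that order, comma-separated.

For C3:
  Row 3 already contains {1, 3, 5, 7, 8, 9}.
  Column C already contains {1, 3, 4, 5, 6, 7, 8}.
  Its 3×3 block (box 1) already contains {4, 5, 6, 7, 8, 9}.
  The only value from 1–9 not eliminated is 2, so C3 = 2.
For I3:
  Row 3 already contains {1, 3, 5, 7, 8, 9}.
  Column I already contains {1, 2, 3, 4, 5, 7, 8}.
  Its 3×3 block (box 3) already contains {3, 5, 7, 8}.
  The only value from 1–9 not eliminated is 6, so I3 = 6.
For C9:
  Row 9 already contains {1, 2, 3, 4, 5, 6, 7}.
  Column C already contains {1, 3, 4, 5, 6, 7, 8}.
  Its 3×3 block (box 7) already contains {1, 3, 4, 5, 6}.
  The only value from 1–9 not eliminated is 9, so C9 = 9.

2,6,9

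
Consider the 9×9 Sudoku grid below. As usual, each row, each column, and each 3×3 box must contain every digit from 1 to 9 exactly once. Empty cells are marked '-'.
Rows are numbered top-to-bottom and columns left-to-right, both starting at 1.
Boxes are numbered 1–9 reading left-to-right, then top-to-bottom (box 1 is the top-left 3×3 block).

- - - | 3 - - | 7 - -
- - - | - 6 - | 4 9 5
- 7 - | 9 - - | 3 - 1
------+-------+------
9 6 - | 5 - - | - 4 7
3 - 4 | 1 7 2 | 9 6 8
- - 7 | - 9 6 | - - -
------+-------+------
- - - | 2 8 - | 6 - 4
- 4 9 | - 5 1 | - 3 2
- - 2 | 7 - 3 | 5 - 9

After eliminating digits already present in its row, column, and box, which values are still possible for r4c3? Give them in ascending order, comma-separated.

1,8

Row 4 already contains {4, 5, 6, 7, 9}.
Column 3 already contains {2, 4, 7, 9}.
Its 3×3 block (box 4) already contains {3, 4, 6, 7, 9}.
Removing those from 1–9 leaves {1, 8} as the candidates for r4c3.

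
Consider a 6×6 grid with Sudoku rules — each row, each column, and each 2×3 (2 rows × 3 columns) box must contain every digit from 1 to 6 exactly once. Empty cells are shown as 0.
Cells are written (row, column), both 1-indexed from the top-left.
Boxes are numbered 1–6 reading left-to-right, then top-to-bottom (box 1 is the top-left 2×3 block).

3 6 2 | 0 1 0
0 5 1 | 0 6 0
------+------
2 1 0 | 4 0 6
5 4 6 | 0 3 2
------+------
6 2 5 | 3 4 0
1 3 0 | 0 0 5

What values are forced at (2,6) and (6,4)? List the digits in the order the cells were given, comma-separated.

3,6

For (2,6):
  Consider where 3 can go in box 2.
  (1,4) is out (row 1 already has a 3).
  (1,6) is out (row 1 already has a 3).
  (2,4) is out (column 4 already has a 3).
  So the only cell in box 2 that can hold 3 is (2,6).
  So (2,6) = 3.
For (6,4):
  Consider where 6 can go in box 6.
  (5,6) is out (row 5 already has a 6).
  (6,5) is out (column 5 already has a 6).
  So the only cell in box 6 that can hold 6 is (6,4).
  So (6,4) = 6.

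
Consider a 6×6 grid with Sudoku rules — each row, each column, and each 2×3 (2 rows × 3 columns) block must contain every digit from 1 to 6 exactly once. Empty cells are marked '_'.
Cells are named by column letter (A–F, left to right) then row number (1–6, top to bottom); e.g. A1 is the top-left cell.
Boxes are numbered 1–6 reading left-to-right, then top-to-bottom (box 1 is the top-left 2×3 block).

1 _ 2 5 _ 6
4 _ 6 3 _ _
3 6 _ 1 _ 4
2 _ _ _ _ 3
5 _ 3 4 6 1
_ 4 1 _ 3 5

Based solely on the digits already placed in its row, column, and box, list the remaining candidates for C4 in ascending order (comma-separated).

Row 4 already contains {2, 3}.
Column C already contains {1, 2, 3, 6}.
Its 2×3 block (box 3) already contains {2, 3, 6}.
Removing those from 1–6 leaves {4, 5} as the candidates for C4.

4,5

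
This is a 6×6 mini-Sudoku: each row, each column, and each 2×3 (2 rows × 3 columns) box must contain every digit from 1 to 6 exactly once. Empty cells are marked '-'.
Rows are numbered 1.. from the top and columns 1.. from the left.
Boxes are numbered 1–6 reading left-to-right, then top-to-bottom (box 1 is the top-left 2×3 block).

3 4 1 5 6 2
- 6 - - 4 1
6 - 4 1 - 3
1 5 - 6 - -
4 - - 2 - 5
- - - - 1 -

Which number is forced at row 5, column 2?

1

Cell row 5, column 2 itself could take any of {1, 3} by direct elimination.
Consider where 1 can go in column 2.
row 3, column 2 is out (row 3 already has a 1).
row 6, column 2 is out (row 6 already has a 1).
So the only cell in column 2 that can hold 1 is row 5, column 2.
Therefore row 5, column 2 = 1.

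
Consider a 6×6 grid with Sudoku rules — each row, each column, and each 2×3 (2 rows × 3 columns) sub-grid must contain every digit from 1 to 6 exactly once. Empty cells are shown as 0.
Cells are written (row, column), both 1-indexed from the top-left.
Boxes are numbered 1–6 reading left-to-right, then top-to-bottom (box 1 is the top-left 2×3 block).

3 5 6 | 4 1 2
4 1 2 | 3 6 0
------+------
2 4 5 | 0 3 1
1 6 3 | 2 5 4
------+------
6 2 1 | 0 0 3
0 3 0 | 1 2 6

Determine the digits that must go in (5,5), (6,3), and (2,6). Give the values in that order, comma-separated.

4,4,5

For (5,5):
  Row 5 already contains {1, 2, 3, 6}.
  Column 5 already contains {1, 2, 3, 5, 6}.
  Its 2×3 block (box 6) already contains {1, 2, 3, 6}.
  The only value from 1–6 not eliminated is 4, so (5,5) = 4.
For (6,3):
  Row 6 already contains {1, 2, 3, 6}.
  Column 3 already contains {1, 2, 3, 5, 6}.
  Its 2×3 block (box 5) already contains {1, 2, 3, 6}.
  The only value from 1–6 not eliminated is 4, so (6,3) = 4.
For (2,6):
  Row 2 already contains {1, 2, 3, 4, 6}.
  Column 6 already contains {1, 2, 3, 4, 6}.
  Its 2×3 block (box 2) already contains {1, 2, 3, 4, 6}.
  The only value from 1–6 not eliminated is 5, so (2,6) = 5.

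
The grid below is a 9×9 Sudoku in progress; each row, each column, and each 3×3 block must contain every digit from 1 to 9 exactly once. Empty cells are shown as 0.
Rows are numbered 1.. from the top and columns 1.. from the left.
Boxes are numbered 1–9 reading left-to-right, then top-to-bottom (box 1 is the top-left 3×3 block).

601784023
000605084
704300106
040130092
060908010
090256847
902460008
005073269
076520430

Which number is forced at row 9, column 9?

Row 9 already contains {2, 3, 4, 5, 6, 7}.
Column 9 already contains {2, 3, 4, 6, 7, 8, 9}.
Its 3×3 block (box 9) already contains {2, 3, 4, 6, 8, 9}.
The only value from 1–9 not eliminated is 1, so row 9, column 9 = 1.

1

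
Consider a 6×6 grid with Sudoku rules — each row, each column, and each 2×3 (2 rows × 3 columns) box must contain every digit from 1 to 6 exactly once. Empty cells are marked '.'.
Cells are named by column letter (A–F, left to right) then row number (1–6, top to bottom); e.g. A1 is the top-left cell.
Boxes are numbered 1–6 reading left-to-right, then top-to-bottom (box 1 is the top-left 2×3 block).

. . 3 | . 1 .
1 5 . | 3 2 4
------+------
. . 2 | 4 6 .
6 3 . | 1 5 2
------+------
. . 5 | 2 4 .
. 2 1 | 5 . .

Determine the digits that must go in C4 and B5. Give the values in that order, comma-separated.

4,6

For C4:
  Row 4 already contains {1, 2, 3, 5, 6}.
  Column C already contains {1, 2, 3, 5}.
  Its 2×3 block (box 3) already contains {2, 3, 6}.
  The only value from 1–6 not eliminated is 4, so C4 = 4.
For B5:
  Row 5 already contains {2, 4, 5}.
  Column B already contains {2, 3, 5}.
  Its 2×3 block (box 5) already contains {1, 2, 5}.
  The only value from 1–6 not eliminated is 6, so B5 = 6.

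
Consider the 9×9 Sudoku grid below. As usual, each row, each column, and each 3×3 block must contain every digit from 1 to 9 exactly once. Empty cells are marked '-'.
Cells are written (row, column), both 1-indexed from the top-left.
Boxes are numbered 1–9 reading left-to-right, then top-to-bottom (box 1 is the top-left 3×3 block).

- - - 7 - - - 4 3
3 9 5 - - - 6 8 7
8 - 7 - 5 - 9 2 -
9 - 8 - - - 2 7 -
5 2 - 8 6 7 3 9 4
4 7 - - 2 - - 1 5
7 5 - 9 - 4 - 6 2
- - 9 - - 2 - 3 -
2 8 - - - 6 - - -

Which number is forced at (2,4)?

2

Cell (2,4) itself could take any of {1, 2, 4} by direct elimination.
Consider where 2 can go in box 2.
(1,5) is out (column 5 already has a 2). (1,6) is out (column 6 already has a 2). (2,5) is out (column 5 already has a 2). (2,6) is out (column 6 already has a 2). The remaining empty cells in box 2 are similarly blocked.
So the only cell in box 2 that can hold 2 is (2,4).
Therefore (2,4) = 2.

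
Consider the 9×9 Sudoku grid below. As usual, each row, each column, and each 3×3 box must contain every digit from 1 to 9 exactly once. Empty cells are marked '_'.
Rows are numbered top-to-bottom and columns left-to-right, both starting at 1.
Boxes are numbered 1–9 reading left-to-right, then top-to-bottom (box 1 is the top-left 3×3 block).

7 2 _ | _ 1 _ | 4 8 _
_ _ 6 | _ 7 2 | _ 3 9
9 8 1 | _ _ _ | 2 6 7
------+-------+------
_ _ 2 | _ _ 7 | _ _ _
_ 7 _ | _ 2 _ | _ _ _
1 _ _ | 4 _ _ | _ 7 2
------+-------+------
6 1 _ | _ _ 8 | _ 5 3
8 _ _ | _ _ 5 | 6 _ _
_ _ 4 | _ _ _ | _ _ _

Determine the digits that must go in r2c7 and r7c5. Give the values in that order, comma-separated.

For r2c7:
  Consider where 1 can go in box 3.
  r1c9 is out (row 1 already has a 1).
  So the only cell in box 3 that can hold 1 is r2c7.
  So r2c7 = 1.
For r7c5:
  Consider where 4 can go in row 7.
  r7c3 is out (column 3 already has a 4).
  r7c4 is out (column 4 already has a 4).
  r7c7 is out (column 7 already has a 4).
  So the only cell in row 7 that can hold 4 is r7c5.
  So r7c5 = 4.

1,4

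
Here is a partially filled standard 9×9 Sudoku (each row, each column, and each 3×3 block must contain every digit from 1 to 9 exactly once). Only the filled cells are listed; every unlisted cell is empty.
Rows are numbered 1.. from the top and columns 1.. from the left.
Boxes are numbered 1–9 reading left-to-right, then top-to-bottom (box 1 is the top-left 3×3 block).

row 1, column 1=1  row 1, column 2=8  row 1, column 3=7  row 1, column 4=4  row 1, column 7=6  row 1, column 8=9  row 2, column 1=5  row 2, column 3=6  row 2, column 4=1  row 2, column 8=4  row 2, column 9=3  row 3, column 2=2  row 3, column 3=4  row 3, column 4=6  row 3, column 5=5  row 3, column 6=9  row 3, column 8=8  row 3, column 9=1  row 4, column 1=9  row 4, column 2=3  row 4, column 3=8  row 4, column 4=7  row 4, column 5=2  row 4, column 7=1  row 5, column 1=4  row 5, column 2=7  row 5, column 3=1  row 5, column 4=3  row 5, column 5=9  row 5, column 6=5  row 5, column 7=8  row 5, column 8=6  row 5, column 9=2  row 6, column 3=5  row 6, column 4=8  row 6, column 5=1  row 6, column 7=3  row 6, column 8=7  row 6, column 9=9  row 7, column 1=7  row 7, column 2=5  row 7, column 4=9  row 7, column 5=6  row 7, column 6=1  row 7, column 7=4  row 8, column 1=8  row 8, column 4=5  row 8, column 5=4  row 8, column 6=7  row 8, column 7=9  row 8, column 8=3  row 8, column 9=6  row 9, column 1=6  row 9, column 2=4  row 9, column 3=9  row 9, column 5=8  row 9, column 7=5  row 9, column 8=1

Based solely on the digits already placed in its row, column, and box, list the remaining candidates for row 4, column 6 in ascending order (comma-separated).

Row 4 already contains {1, 2, 3, 7, 8, 9}.
Column 6 already contains {1, 5, 7, 9}.
Its 3×3 block (box 5) already contains {1, 2, 3, 5, 7, 8, 9}.
Removing those from 1–9 leaves {4, 6} as the candidates for row 4, column 6.

4,6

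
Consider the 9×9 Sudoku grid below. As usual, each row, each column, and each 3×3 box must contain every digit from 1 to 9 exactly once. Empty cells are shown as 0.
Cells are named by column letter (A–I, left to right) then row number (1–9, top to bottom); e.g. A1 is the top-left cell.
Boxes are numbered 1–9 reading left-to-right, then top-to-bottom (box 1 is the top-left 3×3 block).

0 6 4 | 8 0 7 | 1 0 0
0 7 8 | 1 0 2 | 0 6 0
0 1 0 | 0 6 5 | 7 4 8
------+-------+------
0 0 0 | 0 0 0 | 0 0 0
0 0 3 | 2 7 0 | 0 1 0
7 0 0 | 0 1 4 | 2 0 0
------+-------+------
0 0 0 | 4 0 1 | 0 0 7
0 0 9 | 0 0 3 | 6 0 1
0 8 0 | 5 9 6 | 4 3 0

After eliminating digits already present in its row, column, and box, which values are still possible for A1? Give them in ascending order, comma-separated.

2,3,5,9

Row 1 already contains {1, 4, 6, 7, 8}.
Column A already contains {7}.
Its 3×3 block (box 1) already contains {1, 4, 6, 7, 8}.
Removing those from 1–9 leaves {2, 3, 5, 9} as the candidates for A1.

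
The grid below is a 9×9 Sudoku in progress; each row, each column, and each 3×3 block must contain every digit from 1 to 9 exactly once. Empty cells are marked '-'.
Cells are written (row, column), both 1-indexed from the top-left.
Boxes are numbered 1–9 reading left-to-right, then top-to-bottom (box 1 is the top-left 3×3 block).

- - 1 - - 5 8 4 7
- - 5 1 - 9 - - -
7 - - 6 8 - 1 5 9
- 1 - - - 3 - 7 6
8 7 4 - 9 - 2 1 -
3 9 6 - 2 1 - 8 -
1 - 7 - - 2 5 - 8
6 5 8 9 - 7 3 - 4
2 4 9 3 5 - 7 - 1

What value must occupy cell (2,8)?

Cell (2,8) itself could take any of {2, 3, 6} by direct elimination.
Consider where 3 can go in column 8.
(7,8) is out (box 9 already has a 3).
(8,8) is out (row 8 already has a 3).
(9,8) is out (row 9 already has a 3).
So the only cell in column 8 that can hold 3 is (2,8).
Therefore (2,8) = 3.

3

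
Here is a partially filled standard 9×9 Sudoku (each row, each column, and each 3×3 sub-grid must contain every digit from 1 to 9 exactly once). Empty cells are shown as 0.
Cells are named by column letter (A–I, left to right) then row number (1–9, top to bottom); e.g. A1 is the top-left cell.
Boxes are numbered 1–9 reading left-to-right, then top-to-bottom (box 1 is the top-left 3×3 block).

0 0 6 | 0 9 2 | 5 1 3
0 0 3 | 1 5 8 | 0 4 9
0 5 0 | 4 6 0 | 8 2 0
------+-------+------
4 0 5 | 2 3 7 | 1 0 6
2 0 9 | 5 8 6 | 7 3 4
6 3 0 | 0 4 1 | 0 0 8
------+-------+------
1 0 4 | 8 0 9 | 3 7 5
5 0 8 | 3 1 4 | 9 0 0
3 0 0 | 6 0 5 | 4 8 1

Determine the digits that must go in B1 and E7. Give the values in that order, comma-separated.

4,2

For B1:
  Consider where 4 can go in column B.
  B2 is out (row 2 already has a 4). B4 is out (row 4 already has a 4). B5 is out (row 5 already has a 4). B7 is out (row 7 already has a 4). The remaining empty cells in column B are similarly blocked.
  So the only cell in column B that can hold 4 is B1.
  So B1 = 4.
For E7:
  Row 7 already contains {1, 3, 4, 5, 7, 8, 9}.
  Column E already contains {1, 3, 4, 5, 6, 8, 9}.
  Its 3×3 block (box 8) already contains {1, 3, 4, 5, 6, 8, 9}.
  The only value from 1–9 not eliminated is 2, so E7 = 2.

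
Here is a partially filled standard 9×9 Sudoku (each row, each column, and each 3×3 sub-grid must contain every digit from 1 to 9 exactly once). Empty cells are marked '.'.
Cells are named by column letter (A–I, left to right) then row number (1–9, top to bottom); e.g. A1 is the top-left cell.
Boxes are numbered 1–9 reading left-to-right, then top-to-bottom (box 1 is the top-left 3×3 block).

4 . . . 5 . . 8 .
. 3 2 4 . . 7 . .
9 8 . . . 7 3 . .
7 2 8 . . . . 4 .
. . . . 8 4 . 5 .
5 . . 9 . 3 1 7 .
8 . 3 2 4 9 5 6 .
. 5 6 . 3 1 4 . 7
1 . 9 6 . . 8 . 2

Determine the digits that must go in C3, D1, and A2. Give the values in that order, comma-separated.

5,3,6

For C3:
  Consider where 5 can go in column C.
  C1 is out (row 1 already has a 5).
  C5 is out (row 5 already has a 5).
  C6 is out (row 6 already has a 5).
  So the only cell in column C that can hold 5 is C3.
  So C3 = 5.
For D1:
  Consider where 3 can go in box 2.
  F1 is out (column F already has a 3).
  E2 is out (row 2 already has a 3).
  F2 is out (row 2 already has a 3).
  D3 is out (row 3 already has a 3).
  E3 is out (row 3 already has a 3).
  So the only cell in box 2 that can hold 3 is D1.
  So D1 = 3.
For A2:
  Row 2 already contains {2, 3, 4, 7}.
  Column A already contains {1, 4, 5, 7, 8, 9}.
  Its 3×3 block (box 1) already contains {2, 3, 4, 8, 9}.
  The only value from 1–9 not eliminated is 6, so A2 = 6.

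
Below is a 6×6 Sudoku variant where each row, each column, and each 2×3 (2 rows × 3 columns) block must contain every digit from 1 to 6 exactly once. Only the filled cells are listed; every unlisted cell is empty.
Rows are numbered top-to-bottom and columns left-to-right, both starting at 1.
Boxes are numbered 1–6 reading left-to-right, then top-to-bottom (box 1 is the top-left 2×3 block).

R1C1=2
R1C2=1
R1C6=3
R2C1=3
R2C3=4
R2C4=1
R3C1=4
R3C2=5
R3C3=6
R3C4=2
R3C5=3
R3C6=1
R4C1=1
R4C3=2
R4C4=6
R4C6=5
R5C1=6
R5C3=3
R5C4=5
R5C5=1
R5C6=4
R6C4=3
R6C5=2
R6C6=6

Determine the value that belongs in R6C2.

4

Row 6 already contains {2, 3, 6}.
Column 2 already contains {1, 5}.
Its 2×3 block (box 5) already contains {3, 6}.
The only value from 1–6 not eliminated is 4, so R6C2 = 4.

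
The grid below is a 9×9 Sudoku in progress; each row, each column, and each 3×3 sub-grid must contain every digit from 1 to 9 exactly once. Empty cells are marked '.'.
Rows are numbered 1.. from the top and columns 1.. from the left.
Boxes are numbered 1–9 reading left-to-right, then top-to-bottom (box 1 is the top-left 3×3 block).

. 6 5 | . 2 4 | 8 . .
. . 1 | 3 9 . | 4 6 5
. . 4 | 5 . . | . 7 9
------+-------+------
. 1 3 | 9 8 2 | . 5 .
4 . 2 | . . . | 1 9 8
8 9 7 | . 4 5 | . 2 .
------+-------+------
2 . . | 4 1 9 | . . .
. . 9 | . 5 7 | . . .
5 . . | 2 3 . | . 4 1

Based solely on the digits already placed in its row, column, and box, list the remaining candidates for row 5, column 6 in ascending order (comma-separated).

3,6

Row 5 already contains {1, 2, 4, 8, 9}.
Column 6 already contains {2, 4, 5, 7, 9}.
Its 3×3 block (box 5) already contains {2, 4, 5, 8, 9}.
Removing those from 1–9 leaves {3, 6} as the candidates for row 5, column 6.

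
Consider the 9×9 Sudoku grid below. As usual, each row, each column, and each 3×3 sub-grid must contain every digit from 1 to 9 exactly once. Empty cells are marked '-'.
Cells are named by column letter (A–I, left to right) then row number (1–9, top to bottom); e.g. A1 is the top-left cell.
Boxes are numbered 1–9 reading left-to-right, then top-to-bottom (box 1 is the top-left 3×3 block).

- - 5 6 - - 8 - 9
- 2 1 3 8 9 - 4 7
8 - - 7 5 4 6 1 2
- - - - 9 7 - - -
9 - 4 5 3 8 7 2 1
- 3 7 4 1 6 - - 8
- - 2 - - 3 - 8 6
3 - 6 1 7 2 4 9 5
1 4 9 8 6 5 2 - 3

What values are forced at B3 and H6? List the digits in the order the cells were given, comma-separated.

For B3:
  Row 3 already contains {1, 2, 4, 5, 6, 7, 8}.
  Column B already contains {2, 3, 4}.
  Its 3×3 block (box 1) already contains {1, 2, 5, 8}.
  The only value from 1–9 not eliminated is 9, so B3 = 9.
For H6:
  Row 6 already contains {1, 3, 4, 6, 7, 8}.
  Column H already contains {1, 2, 4, 8, 9}.
  Its 3×3 block (box 6) already contains {1, 2, 7, 8}.
  The only value from 1–9 not eliminated is 5, so H6 = 5.

9,5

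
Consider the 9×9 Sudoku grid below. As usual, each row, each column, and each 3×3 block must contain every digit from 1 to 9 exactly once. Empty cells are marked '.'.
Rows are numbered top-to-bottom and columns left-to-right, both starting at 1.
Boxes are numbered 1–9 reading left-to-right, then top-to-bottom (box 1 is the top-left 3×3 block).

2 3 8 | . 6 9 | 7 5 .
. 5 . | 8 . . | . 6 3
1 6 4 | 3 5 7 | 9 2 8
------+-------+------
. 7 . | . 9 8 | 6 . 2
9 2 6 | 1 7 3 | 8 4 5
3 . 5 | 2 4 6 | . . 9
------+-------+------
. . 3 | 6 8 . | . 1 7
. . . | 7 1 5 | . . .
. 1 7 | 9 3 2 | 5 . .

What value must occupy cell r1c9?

1

Cell r1c9 itself could take any of {1, 4} by direct elimination.
Consider where 1 can go in row 1.
r1c4 is out (column 4 already has a 1).
So the only cell in row 1 that can hold 1 is r1c9.
Therefore r1c9 = 1.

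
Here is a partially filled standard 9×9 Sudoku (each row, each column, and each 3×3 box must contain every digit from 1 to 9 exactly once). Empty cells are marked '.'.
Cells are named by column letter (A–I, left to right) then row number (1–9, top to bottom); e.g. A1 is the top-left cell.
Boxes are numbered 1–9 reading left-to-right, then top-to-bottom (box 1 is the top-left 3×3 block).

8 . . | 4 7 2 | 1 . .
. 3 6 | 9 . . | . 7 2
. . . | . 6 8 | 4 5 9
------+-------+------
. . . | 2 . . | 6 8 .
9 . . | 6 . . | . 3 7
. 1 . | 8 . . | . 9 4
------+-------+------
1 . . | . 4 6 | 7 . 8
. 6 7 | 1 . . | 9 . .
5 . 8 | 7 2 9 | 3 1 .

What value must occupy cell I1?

3

Cell I1 itself could take any of {3, 6} by direct elimination.
Consider where 3 can go in row 1.
B1 is out (column B already has a 3).
C1 is out (box 1 already has a 3).
H1 is out (column H already has a 3).
So the only cell in row 1 that can hold 3 is I1.
Therefore I1 = 3.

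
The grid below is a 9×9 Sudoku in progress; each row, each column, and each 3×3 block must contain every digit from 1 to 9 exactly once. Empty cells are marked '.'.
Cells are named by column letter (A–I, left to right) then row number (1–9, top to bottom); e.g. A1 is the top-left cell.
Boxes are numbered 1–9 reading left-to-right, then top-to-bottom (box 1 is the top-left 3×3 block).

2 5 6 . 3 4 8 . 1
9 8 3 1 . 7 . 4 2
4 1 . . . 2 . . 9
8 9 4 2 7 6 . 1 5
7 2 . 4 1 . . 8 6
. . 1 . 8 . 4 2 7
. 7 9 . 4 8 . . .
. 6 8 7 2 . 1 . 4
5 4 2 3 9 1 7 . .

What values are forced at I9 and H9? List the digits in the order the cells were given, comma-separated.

8,6

For I9:
  Row 9 already contains {1, 2, 3, 4, 5, 7, 9}.
  Column I already contains {1, 2, 4, 5, 6, 7, 9}.
  Its 3×3 block (box 9) already contains {1, 4, 7}.
  The only value from 1–9 not eliminated is 8, so I9 = 8.
For H9:
  Row 9 already contains {1, 2, 3, 4, 5, 7, 9}.
  Column H already contains {1, 2, 4, 8}.
  Its 3×3 block (box 9) already contains {1, 4, 7}.
  The only value from 1–9 not eliminated is 6, so H9 = 6.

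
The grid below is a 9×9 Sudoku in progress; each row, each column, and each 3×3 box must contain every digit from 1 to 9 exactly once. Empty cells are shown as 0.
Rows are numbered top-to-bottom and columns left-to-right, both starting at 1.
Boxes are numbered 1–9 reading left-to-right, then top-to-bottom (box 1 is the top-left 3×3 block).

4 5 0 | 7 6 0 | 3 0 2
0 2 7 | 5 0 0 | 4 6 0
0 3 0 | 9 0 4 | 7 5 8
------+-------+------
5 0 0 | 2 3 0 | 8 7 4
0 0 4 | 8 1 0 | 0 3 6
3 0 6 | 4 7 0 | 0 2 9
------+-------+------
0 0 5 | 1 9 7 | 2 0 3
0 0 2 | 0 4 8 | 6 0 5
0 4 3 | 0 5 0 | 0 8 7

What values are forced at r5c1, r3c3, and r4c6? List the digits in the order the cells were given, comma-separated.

2,1,6

For r5c1:
  Consider where 2 can go in row 5.
  r5c2 is out (column 2 already has a 2).
  r5c6 is out (box 5 already has a 2).
  r5c7 is out (column 7 already has a 2).
  So the only cell in row 5 that can hold 2 is r5c1.
  So r5c1 = 2.
For r3c3:
  Row 3 already contains {3, 4, 5, 7, 8, 9}.
  Column 3 already contains {2, 3, 4, 5, 6, 7}.
  Its 3×3 block (box 1) already contains {2, 3, 4, 5, 7}.
  The only value from 1–9 not eliminated is 1, so r3c3 = 1.
For r4c6:
  Consider where 6 can go in box 5.
  r5c6 is out (row 5 already has a 6).
  r6c6 is out (row 6 already has a 6).
  So the only cell in box 5 that can hold 6 is r4c6.
  So r4c6 = 6.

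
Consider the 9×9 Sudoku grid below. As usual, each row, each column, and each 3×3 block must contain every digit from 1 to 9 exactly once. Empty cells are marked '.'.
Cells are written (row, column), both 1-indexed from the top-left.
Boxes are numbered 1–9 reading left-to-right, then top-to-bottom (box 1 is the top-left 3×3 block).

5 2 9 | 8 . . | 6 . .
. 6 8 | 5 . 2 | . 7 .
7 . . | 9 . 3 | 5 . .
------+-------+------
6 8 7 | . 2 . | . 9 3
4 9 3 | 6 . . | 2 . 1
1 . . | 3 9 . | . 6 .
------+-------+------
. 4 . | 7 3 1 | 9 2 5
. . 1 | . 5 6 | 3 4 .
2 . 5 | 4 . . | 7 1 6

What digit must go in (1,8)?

Row 1 already contains {2, 5, 6, 8, 9}.
Column 8 already contains {1, 2, 4, 6, 7, 9}.
Its 3×3 block (box 3) already contains {5, 6, 7}.
The only value from 1–9 not eliminated is 3, so (1,8) = 3.

3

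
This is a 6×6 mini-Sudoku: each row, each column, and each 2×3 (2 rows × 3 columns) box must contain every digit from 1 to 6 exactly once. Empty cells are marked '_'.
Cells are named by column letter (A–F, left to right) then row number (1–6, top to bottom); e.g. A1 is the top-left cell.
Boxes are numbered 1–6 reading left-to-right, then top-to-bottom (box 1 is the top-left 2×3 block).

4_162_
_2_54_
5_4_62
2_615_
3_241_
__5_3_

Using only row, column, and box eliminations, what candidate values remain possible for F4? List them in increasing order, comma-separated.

3,4

Row 4 already contains {1, 2, 5, 6}.
Column F already contains {2}.
Its 2×3 block (box 4) already contains {1, 2, 5, 6}.
Removing those from 1–6 leaves {3, 4} as the candidates for F4.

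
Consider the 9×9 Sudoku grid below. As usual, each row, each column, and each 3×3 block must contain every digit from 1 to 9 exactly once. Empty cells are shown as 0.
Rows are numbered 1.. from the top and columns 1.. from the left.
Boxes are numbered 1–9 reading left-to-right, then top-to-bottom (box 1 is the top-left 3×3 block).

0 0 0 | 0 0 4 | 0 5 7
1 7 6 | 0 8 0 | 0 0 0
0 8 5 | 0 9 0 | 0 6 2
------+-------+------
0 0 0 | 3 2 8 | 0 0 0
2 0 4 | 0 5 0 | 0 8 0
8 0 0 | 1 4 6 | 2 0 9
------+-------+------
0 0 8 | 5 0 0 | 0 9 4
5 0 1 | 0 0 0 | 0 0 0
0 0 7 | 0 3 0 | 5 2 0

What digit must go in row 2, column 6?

Cell row 2, column 6 itself could take any of {2, 3, 5} by direct elimination.
Consider where 5 can go in column 6.
row 3, column 6 is out (row 3 already has a 5).
row 5, column 6 is out (row 5 already has a 5).
row 7, column 6 is out (row 7 already has a 5).
row 8, column 6 is out (row 8 already has a 5).
row 9, column 6 is out (row 9 already has a 5).
So the only cell in column 6 that can hold 5 is row 2, column 6.
Therefore row 2, column 6 = 5.

5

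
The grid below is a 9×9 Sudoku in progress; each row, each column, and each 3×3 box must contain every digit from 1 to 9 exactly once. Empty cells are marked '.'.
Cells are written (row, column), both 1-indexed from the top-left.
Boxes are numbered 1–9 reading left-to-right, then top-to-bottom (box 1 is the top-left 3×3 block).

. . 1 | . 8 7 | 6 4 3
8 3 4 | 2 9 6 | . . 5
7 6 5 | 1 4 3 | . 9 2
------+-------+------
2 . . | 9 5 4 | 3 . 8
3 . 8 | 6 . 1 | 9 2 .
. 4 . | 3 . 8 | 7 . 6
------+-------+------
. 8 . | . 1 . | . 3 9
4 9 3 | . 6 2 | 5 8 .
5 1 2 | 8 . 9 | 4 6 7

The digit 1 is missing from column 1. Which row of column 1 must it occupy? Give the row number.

Consider where 1 can go in column 1.
(1,1) is out (row 1 already has a 1).
(7,1) is out (row 7 already has a 1).
So the only cell in column 1 that can hold 1 is (6,1).
That is row 6.

6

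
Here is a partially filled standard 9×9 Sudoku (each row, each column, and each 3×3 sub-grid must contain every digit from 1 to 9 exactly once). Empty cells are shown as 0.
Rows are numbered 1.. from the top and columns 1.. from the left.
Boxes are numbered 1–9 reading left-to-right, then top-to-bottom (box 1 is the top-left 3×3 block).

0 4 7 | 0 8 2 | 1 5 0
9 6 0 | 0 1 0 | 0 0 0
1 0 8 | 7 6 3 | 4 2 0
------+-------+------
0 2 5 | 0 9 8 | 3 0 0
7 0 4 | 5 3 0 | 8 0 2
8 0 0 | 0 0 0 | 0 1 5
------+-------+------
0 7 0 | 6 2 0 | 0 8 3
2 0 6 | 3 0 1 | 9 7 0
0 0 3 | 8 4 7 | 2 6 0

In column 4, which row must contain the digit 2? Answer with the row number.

Consider where 2 can go in column 4.
row 1, column 4 is out (row 1 already has a 2).
row 2, column 4 is out (box 2 already has a 2).
row 4, column 4 is out (row 4 already has a 2).
So the only cell in column 4 that can hold 2 is row 6, column 4.
That is row 6.

6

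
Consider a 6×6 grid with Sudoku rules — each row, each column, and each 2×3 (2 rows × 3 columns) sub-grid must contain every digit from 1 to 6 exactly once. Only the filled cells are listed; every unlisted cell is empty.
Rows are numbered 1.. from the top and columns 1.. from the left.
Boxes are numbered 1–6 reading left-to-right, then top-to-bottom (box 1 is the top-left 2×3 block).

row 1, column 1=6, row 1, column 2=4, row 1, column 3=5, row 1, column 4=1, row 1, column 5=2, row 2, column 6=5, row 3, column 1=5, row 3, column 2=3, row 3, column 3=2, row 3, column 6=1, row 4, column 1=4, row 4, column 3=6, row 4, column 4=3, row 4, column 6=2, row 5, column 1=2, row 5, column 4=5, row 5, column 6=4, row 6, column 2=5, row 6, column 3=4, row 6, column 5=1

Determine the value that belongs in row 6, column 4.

Cell row 6, column 4 itself could take any of {2, 6} by direct elimination.
Consider where 2 can go in column 4.
row 2, column 4 is out (box 2 already has a 2).
row 3, column 4 is out (row 3 already has a 2).
So the only cell in column 4 that can hold 2 is row 6, column 4.
Therefore row 6, column 4 = 2.

2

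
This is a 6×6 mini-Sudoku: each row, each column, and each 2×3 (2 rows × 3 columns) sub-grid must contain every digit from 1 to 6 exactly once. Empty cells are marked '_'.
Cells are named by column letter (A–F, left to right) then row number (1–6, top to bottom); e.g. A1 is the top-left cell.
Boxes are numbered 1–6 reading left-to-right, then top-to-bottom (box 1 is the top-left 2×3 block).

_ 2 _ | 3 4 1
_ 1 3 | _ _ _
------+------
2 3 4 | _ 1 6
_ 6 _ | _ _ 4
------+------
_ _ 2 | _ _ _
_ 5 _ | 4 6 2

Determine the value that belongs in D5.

1

Cell D5 itself could take any of {1, 5} by direct elimination.
Consider where 1 can go in box 6.
E5 is out (column E already has a 1).
F5 is out (column F already has a 1).
So the only cell in box 6 that can hold 1 is D5.
Therefore D5 = 1.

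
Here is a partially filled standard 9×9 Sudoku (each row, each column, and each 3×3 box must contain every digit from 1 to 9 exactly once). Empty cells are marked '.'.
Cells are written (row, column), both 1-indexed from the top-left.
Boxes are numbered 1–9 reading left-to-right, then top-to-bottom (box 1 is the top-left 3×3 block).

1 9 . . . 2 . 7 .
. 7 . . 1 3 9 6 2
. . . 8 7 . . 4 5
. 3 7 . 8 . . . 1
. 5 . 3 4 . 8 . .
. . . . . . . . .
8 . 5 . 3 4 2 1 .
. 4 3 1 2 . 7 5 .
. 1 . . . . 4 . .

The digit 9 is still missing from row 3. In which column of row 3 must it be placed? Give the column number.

6

Consider where 9 can go in row 3.
(3,1) is out (box 1 already has a 9).
(3,2) is out (column 2 already has a 9).
(3,3) is out (box 1 already has a 9).
(3,7) is out (column 7 already has a 9).
So the only cell in row 3 that can hold 9 is (3,6).
That is column 6.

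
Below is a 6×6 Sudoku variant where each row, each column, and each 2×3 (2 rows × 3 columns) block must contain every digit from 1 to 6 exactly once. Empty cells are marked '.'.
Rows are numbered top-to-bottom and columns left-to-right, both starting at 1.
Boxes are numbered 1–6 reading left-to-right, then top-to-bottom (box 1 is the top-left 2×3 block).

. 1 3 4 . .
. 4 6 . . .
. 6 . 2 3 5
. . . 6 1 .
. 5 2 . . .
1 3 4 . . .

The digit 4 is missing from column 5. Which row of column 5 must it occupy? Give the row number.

Consider where 4 can go in column 5.
R1C5 is out (row 1 already has a 4).
R2C5 is out (row 2 already has a 4).
R6C5 is out (row 6 already has a 4).
So the only cell in column 5 that can hold 4 is R5C5.
That is row 5.

5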